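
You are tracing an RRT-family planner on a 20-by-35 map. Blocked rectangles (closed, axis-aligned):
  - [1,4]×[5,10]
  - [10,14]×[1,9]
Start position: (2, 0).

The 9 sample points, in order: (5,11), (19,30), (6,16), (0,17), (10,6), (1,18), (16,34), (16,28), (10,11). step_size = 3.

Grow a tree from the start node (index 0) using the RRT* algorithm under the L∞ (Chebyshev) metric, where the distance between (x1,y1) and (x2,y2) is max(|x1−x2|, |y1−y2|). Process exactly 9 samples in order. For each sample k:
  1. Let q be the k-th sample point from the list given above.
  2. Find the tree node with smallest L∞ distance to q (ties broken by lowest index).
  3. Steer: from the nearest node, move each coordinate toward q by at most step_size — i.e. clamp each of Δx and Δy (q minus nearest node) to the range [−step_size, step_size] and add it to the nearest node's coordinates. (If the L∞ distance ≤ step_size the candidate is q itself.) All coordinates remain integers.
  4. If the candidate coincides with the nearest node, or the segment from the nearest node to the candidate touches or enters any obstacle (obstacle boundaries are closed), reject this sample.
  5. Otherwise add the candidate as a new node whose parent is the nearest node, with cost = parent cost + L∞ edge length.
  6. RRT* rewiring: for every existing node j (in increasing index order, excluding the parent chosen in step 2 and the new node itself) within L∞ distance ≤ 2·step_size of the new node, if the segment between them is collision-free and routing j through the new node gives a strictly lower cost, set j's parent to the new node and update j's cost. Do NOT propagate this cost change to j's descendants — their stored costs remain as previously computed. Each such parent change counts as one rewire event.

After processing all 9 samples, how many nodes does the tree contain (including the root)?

1. q=(5,11) nearest=0 d=11 new=(5,3) → add node 1 parent=0 cost=3
2. q=(19,30) nearest=1 d=27 new=(8,6) → add node 2 parent=1 cost=6
3. q=(6,16) nearest=2 d=10 new=(6,9) → add node 3 parent=2 cost=9
4. q=(0,17) nearest=3 d=8 new=(3,12) → add node 4 parent=3 cost=12
5. q=(10,6) nearest=2 d=2 new=(10,6) → blocked by [10,14]×[1,9], reject
6. q=(1,18) nearest=4 d=6 new=(1,15) → add node 5 parent=4 cost=15
7. q=(16,34) nearest=5 d=19 new=(4,18) → add node 6 parent=5 cost=18
8. q=(16,28) nearest=6 d=12 new=(7,21) → add node 7 parent=6 cost=21
9. q=(10,11) nearest=3 d=4 new=(9,11) → add node 8 parent=3 cost=12

Node count: 9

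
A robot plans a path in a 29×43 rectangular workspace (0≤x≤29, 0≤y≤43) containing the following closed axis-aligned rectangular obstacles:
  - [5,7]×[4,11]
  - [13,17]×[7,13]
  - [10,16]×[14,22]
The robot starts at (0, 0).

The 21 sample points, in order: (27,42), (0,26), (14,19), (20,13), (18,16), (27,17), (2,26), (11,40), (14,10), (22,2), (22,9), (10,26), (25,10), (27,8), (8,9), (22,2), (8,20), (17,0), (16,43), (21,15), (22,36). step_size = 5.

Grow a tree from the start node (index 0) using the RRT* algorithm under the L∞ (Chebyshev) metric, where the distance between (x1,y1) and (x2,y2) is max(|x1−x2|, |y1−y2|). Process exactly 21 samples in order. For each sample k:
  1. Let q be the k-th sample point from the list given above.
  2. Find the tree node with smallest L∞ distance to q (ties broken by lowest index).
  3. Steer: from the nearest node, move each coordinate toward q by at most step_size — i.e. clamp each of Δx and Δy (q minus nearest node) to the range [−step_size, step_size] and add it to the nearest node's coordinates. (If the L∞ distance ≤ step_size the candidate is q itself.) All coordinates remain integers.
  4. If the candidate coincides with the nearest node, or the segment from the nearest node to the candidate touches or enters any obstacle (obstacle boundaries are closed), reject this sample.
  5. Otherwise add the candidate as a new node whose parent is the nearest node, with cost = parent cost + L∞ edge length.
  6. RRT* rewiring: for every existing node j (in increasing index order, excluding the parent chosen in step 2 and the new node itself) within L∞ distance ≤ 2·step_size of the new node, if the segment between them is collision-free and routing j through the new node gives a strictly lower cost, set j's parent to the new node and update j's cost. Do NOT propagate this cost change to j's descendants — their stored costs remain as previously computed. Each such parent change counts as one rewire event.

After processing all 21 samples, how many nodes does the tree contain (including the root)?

Node count: 8

1. q=(27,42) nearest=0 d=42 new=(5,5) → blocked by [5,7]×[4,11], reject
2. q=(0,26) nearest=0 d=26 new=(0,5) → add node 1 parent=0 cost=5
3. q=(14,19) nearest=1 d=14 new=(5,10) → blocked by [5,7]×[4,11], reject
4. q=(20,13) nearest=0 d=20 new=(5,5) → blocked by [5,7]×[4,11], reject
5. q=(18,16) nearest=0 d=18 new=(5,5) → blocked by [5,7]×[4,11], reject
6. q=(27,17) nearest=0 d=27 new=(5,5) → blocked by [5,7]×[4,11], reject
7. q=(2,26) nearest=1 d=21 new=(2,10) → add node 2 parent=1 cost=10
8. q=(11,40) nearest=2 d=30 new=(7,15) → add node 3 parent=2 cost=15
9. q=(14,10) nearest=3 d=7 new=(12,10) → add node 4 parent=3 cost=20
10. q=(22,2) nearest=4 d=10 new=(17,5) → blocked by [13,17]×[7,13], reject
11. q=(22,9) nearest=4 d=10 new=(17,9) → blocked by [13,17]×[7,13], reject
12. q=(10,26) nearest=3 d=11 new=(10,20) → blocked by [10,16]×[14,22], reject
13. q=(25,10) nearest=4 d=13 new=(17,10) → blocked by [13,17]×[7,13], reject
14. q=(27,8) nearest=4 d=15 new=(17,8) → blocked by [13,17]×[7,13], reject
15. q=(8,9) nearest=4 d=4 new=(8,9) → add node 5 parent=4 cost=24
16. q=(22,2) nearest=4 d=10 new=(17,5) → blocked by [13,17]×[7,13], reject
17. q=(8,20) nearest=3 d=5 new=(8,20) → add node 6 parent=3 cost=20
18. q=(17,0) nearest=5 d=9 new=(13,4) → add node 7 parent=5 cost=29
19. q=(16,43) nearest=6 d=23 new=(13,25) → blocked by [10,16]×[14,22], reject
20. q=(21,15) nearest=4 d=9 new=(17,15) → blocked by [13,17]×[7,13], reject
21. q=(22,36) nearest=6 d=16 new=(13,25) → blocked by [10,16]×[14,22], reject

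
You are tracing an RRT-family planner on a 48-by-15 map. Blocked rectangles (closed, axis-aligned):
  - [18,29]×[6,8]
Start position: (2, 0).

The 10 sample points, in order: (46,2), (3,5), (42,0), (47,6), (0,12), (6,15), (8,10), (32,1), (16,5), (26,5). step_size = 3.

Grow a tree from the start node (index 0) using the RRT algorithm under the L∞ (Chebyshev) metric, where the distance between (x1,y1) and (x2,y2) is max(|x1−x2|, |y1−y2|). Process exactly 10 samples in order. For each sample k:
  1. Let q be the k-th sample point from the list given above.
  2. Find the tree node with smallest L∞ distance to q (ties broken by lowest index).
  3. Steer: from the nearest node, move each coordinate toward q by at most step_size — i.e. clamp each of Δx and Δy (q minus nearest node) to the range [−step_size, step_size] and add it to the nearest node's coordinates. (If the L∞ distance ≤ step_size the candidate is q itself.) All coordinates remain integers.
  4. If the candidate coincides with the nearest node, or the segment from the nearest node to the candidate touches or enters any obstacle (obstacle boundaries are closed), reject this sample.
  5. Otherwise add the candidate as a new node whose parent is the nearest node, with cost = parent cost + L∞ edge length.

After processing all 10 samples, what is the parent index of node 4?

Parent of node 4: 3

1. q=(46,2) nearest=0 d=44 new=(5,2) → add node 1 parent=0 cost=3
2. q=(3,5) nearest=1 d=3 new=(3,5) → add node 2 parent=1 cost=6
3. q=(42,0) nearest=1 d=37 new=(8,0) → add node 3 parent=1 cost=6
4. q=(47,6) nearest=3 d=39 new=(11,3) → add node 4 parent=3 cost=9
5. q=(0,12) nearest=2 d=7 new=(0,8) → add node 5 parent=2 cost=9
6. q=(6,15) nearest=5 d=7 new=(3,11) → add node 6 parent=5 cost=12
7. q=(8,10) nearest=2 d=5 new=(6,8) → add node 7 parent=2 cost=9
8. q=(32,1) nearest=4 d=21 new=(14,1) → add node 8 parent=4 cost=12
9. q=(16,5) nearest=8 d=4 new=(16,4) → add node 9 parent=8 cost=15
10. q=(26,5) nearest=9 d=10 new=(19,5) → add node 10 parent=9 cost=18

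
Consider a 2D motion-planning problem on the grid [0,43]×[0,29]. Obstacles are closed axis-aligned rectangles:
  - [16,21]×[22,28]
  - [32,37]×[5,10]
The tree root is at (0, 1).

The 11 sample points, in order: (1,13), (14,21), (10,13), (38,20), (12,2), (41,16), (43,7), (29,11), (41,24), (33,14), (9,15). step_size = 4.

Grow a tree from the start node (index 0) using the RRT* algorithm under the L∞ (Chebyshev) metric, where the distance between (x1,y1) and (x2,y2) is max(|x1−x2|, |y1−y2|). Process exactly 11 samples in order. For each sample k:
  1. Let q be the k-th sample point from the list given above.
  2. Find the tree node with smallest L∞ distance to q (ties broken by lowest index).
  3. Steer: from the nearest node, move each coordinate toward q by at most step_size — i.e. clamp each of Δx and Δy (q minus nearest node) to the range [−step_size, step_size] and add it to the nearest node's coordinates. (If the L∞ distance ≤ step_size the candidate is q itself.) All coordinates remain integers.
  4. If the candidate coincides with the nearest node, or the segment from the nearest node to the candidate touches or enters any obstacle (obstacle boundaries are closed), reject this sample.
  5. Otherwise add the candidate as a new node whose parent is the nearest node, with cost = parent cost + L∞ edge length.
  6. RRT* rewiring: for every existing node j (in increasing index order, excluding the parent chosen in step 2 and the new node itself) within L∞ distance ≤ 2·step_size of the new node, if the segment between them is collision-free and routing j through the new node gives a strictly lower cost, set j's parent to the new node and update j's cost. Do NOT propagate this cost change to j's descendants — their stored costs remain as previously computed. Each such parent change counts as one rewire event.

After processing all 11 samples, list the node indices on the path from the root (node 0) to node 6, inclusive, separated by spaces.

1. q=(1,13) nearest=0 d=12 new=(1,5) → add node 1 parent=0 cost=4
2. q=(14,21) nearest=1 d=16 new=(5,9) → add node 2 parent=1 cost=8
3. q=(10,13) nearest=2 d=5 new=(9,13) → add node 3 parent=2 cost=12
4. q=(38,20) nearest=3 d=29 new=(13,17) → add node 4 parent=3 cost=16
5. q=(12,2) nearest=2 d=7 new=(9,5) → add node 5 parent=2 cost=12
6. q=(41,16) nearest=4 d=28 new=(17,16) → add node 6 parent=4 cost=20
7. q=(43,7) nearest=6 d=26 new=(21,12) → add node 7 parent=6 cost=24
8. q=(29,11) nearest=7 d=8 new=(25,11) → add node 8 parent=7 cost=28
9. q=(41,24) nearest=8 d=16 new=(29,15) → add node 9 parent=8 cost=32
10. q=(33,14) nearest=9 d=4 new=(33,14) → add node 10 parent=9 cost=36
11. q=(9,15) nearest=3 d=2 new=(9,15) → add node 11 parent=3 cost=14

Path: 0 1 2 3 4 6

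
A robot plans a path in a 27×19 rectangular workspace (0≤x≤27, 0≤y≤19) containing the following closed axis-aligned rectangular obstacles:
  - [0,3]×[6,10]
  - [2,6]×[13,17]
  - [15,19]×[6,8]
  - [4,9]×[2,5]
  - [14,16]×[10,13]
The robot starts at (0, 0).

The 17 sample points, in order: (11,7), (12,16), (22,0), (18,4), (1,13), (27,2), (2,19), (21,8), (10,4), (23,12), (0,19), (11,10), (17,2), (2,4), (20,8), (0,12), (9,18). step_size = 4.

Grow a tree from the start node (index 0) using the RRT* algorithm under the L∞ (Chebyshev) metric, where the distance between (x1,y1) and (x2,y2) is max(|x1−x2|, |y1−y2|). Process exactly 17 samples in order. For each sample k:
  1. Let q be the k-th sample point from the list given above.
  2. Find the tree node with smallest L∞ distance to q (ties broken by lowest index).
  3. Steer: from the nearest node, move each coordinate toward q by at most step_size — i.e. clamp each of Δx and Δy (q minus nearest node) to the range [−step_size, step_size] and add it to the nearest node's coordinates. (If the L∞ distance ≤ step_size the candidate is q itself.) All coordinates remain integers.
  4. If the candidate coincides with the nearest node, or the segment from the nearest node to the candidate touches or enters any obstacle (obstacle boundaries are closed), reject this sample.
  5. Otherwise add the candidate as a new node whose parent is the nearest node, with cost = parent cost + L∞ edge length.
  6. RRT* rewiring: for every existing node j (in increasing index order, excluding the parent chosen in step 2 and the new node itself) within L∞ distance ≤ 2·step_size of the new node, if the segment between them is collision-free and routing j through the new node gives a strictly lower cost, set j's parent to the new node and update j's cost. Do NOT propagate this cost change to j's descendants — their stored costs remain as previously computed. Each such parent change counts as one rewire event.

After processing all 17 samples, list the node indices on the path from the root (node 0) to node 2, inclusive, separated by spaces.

Path: 0 2

1. q=(11,7) nearest=0 d=11 new=(4,4) → blocked by [4,9]×[2,5], reject
2. q=(12,16) nearest=0 d=16 new=(4,4) → blocked by [4,9]×[2,5], reject
3. q=(22,0) nearest=0 d=22 new=(4,0) → add node 1 parent=0 cost=4
4. q=(18,4) nearest=1 d=14 new=(8,4) → blocked by [4,9]×[2,5], reject
5. q=(1,13) nearest=0 d=13 new=(1,4) → add node 2 parent=0 cost=4
6. q=(27,2) nearest=1 d=23 new=(8,2) → blocked by [4,9]×[2,5], reject
7. q=(2,19) nearest=2 d=15 new=(2,8) → blocked by [0,3]×[6,10], reject
8. q=(21,8) nearest=1 d=17 new=(8,4) → blocked by [4,9]×[2,5], reject
9. q=(10,4) nearest=1 d=6 new=(8,4) → blocked by [4,9]×[2,5], reject
10. q=(23,12) nearest=1 d=19 new=(8,4) → blocked by [4,9]×[2,5], reject
11. q=(0,19) nearest=2 d=15 new=(0,8) → blocked by [0,3]×[6,10], reject
12. q=(11,10) nearest=1 d=10 new=(8,4) → blocked by [4,9]×[2,5], reject
13. q=(17,2) nearest=1 d=13 new=(8,2) → blocked by [4,9]×[2,5], reject
14. q=(2,4) nearest=2 d=1 new=(2,4) → add node 3 parent=2 cost=5
15. q=(20,8) nearest=1 d=16 new=(8,4) → blocked by [4,9]×[2,5], reject
16. q=(0,12) nearest=2 d=8 new=(0,8) → blocked by [0,3]×[6,10], reject
17. q=(9,18) nearest=2 d=14 new=(5,8) → blocked by [0,3]×[6,10], reject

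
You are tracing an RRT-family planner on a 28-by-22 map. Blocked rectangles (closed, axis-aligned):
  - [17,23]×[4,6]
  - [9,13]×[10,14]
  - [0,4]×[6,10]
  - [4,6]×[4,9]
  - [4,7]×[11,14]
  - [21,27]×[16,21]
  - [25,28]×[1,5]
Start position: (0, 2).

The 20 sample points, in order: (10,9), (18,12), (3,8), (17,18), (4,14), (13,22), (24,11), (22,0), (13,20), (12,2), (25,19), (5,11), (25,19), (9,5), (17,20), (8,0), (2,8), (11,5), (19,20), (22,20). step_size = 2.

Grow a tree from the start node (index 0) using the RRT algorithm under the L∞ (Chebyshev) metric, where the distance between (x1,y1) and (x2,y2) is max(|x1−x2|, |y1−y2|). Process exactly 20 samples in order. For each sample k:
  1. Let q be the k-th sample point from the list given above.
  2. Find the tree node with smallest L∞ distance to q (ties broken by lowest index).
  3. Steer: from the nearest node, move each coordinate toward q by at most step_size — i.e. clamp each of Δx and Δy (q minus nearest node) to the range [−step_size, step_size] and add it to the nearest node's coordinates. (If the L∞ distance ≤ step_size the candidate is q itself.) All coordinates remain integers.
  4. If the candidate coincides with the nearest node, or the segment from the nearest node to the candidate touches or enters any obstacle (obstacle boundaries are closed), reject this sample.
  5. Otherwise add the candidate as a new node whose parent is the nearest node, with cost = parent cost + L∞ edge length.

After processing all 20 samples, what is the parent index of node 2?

1. q=(10,9) nearest=0 d=10 new=(2,4) → add node 1 parent=0 cost=2
2. q=(18,12) nearest=1 d=16 new=(4,6) → blocked by [0,4]×[6,10], reject
3. q=(3,8) nearest=1 d=4 new=(3,6) → blocked by [0,4]×[6,10], reject
4. q=(17,18) nearest=1 d=15 new=(4,6) → blocked by [0,4]×[6,10], reject
5. q=(4,14) nearest=1 d=10 new=(4,6) → blocked by [0,4]×[6,10], reject
6. q=(13,22) nearest=1 d=18 new=(4,6) → blocked by [0,4]×[6,10], reject
7. q=(24,11) nearest=1 d=22 new=(4,6) → blocked by [0,4]×[6,10], reject
8. q=(22,0) nearest=1 d=20 new=(4,2) → add node 2 parent=1 cost=4
9. q=(13,20) nearest=1 d=16 new=(4,6) → blocked by [0,4]×[6,10], reject
10. q=(12,2) nearest=2 d=8 new=(6,2) → add node 3 parent=2 cost=6
11. q=(25,19) nearest=3 d=19 new=(8,4) → add node 4 parent=3 cost=8
12. q=(5,11) nearest=1 d=7 new=(4,6) → blocked by [0,4]×[6,10], reject
13. q=(25,19) nearest=4 d=17 new=(10,6) → add node 5 parent=4 cost=10
14. q=(9,5) nearest=4 d=1 new=(9,5) → add node 6 parent=4 cost=9
15. q=(17,20) nearest=5 d=14 new=(12,8) → add node 7 parent=5 cost=12
16. q=(8,0) nearest=3 d=2 new=(8,0) → add node 8 parent=3 cost=8
17. q=(2,8) nearest=1 d=4 new=(2,6) → blocked by [0,4]×[6,10], reject
18. q=(11,5) nearest=5 d=1 new=(11,5) → add node 9 parent=5 cost=11
19. q=(19,20) nearest=7 d=12 new=(14,10) → add node 10 parent=7 cost=14
20. q=(22,20) nearest=10 d=10 new=(16,12) → add node 11 parent=10 cost=16

Parent of node 2: 1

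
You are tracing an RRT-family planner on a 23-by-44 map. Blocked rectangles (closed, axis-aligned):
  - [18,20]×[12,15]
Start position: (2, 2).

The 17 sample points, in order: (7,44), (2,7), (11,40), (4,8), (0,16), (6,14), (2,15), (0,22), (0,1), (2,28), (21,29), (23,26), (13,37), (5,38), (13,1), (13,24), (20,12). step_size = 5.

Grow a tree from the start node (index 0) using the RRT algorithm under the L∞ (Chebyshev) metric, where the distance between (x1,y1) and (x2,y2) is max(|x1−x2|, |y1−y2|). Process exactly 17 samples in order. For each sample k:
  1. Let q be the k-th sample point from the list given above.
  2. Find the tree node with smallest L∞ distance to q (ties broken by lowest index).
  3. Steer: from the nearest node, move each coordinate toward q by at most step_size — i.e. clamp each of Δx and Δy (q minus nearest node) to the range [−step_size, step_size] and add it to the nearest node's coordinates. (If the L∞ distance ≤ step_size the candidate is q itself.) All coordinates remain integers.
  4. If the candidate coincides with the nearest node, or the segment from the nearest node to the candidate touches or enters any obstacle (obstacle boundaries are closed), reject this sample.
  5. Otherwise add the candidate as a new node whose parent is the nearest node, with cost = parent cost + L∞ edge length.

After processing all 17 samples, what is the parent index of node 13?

1. q=(7,44) nearest=0 d=42 new=(7,7) → add node 1 parent=0 cost=5
2. q=(2,7) nearest=0 d=5 new=(2,7) → add node 2 parent=0 cost=5
3. q=(11,40) nearest=1 d=33 new=(11,12) → add node 3 parent=1 cost=10
4. q=(4,8) nearest=2 d=2 new=(4,8) → add node 4 parent=2 cost=7
5. q=(0,16) nearest=4 d=8 new=(0,13) → add node 5 parent=4 cost=12
6. q=(6,14) nearest=3 d=5 new=(6,14) → add node 6 parent=3 cost=15
7. q=(2,15) nearest=5 d=2 new=(2,15) → add node 7 parent=5 cost=14
8. q=(0,22) nearest=7 d=7 new=(0,20) → add node 8 parent=7 cost=19
9. q=(0,1) nearest=0 d=2 new=(0,1) → add node 9 parent=0 cost=2
10. q=(2,28) nearest=8 d=8 new=(2,25) → add node 10 parent=8 cost=24
11. q=(21,29) nearest=6 d=15 new=(11,19) → add node 11 parent=6 cost=20
12. q=(23,26) nearest=11 d=12 new=(16,24) → add node 12 parent=11 cost=25
13. q=(13,37) nearest=10 d=12 new=(7,30) → add node 13 parent=10 cost=29
14. q=(5,38) nearest=13 d=8 new=(5,35) → add node 14 parent=13 cost=34
15. q=(13,1) nearest=1 d=6 new=(12,2) → add node 15 parent=1 cost=10
16. q=(13,24) nearest=12 d=3 new=(13,24) → add node 16 parent=12 cost=28
17. q=(20,12) nearest=3 d=9 new=(16,12) → add node 17 parent=3 cost=15

Parent of node 13: 10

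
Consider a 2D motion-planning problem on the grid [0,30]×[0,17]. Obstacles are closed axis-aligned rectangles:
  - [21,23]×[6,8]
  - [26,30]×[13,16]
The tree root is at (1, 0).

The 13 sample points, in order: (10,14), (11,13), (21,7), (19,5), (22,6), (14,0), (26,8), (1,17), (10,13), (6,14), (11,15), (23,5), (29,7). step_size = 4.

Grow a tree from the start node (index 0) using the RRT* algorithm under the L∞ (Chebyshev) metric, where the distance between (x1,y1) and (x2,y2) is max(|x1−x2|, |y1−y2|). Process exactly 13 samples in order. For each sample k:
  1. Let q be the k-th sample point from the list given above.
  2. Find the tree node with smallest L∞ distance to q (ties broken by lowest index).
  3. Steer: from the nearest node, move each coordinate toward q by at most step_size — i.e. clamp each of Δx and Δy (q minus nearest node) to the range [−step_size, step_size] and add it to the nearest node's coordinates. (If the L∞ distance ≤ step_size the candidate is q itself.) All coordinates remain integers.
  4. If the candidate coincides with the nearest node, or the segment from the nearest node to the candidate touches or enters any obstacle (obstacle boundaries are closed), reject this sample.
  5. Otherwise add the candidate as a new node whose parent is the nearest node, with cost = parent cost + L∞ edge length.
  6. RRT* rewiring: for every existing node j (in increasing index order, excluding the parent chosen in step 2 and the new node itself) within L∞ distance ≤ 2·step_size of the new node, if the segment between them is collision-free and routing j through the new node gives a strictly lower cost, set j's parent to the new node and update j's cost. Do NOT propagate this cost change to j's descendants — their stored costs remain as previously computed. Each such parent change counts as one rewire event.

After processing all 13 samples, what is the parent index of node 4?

Parent of node 4: 3

1. q=(10,14) nearest=0 d=14 new=(5,4) → add node 1 parent=0 cost=4
2. q=(11,13) nearest=1 d=9 new=(9,8) → add node 2 parent=1 cost=8
3. q=(21,7) nearest=2 d=12 new=(13,7) → add node 3 parent=2 cost=12
4. q=(19,5) nearest=3 d=6 new=(17,5) → add node 4 parent=3 cost=16
5. q=(22,6) nearest=4 d=5 new=(21,6) → blocked by [21,23]×[6,8], reject
6. q=(14,0) nearest=4 d=5 new=(14,1) → add node 5 parent=4 cost=20
7. q=(26,8) nearest=4 d=9 new=(21,8) → blocked by [21,23]×[6,8], reject
8. q=(1,17) nearest=2 d=9 new=(5,12) → add node 6 parent=2 cost=12
9. q=(10,13) nearest=2 d=5 new=(10,12) → add node 7 parent=2 cost=12
10. q=(6,14) nearest=6 d=2 new=(6,14) → add node 8 parent=6 cost=14
11. q=(11,15) nearest=7 d=3 new=(11,15) → add node 9 parent=7 cost=15
12. q=(23,5) nearest=4 d=6 new=(21,5) → add node 10 parent=4 cost=20
13. q=(29,7) nearest=10 d=8 new=(25,7) → blocked by [21,23]×[6,8], reject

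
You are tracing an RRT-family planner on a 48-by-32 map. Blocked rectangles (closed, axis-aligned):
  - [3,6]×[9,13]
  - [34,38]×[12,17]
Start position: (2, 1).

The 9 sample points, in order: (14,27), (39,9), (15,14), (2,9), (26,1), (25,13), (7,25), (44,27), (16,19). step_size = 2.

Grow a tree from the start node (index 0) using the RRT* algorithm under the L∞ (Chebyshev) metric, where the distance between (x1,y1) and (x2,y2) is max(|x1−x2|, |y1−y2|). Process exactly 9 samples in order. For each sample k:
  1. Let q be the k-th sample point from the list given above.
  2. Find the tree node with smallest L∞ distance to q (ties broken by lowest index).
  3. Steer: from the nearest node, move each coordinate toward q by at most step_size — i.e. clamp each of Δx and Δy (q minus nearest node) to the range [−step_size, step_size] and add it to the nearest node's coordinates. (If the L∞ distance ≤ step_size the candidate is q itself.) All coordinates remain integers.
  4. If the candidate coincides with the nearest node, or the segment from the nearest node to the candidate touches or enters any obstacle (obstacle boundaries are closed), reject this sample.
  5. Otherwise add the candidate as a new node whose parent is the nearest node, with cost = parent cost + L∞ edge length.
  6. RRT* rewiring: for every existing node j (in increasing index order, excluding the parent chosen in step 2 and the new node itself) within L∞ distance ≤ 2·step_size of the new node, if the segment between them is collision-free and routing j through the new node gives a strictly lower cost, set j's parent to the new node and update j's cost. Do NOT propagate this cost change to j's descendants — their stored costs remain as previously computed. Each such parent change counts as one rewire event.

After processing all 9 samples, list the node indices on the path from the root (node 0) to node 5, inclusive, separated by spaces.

Path: 0 1 2 3 5

1. q=(14,27) nearest=0 d=26 new=(4,3) → add node 1 parent=0 cost=2
2. q=(39,9) nearest=1 d=35 new=(6,5) → add node 2 parent=1 cost=4
3. q=(15,14) nearest=2 d=9 new=(8,7) → add node 3 parent=2 cost=6
4. q=(2,9) nearest=2 d=4 new=(4,7) → add node 4 parent=2 cost=6
5. q=(26,1) nearest=3 d=18 new=(10,5) → add node 5 parent=3 cost=8
6. q=(25,13) nearest=5 d=15 new=(12,7) → add node 6 parent=5 cost=10
7. q=(7,25) nearest=3 d=18 new=(7,9) → add node 7 parent=3 cost=8
8. q=(44,27) nearest=6 d=32 new=(14,9) → add node 8 parent=6 cost=12
9. q=(16,19) nearest=7 d=10 new=(9,11) → add node 9 parent=7 cost=10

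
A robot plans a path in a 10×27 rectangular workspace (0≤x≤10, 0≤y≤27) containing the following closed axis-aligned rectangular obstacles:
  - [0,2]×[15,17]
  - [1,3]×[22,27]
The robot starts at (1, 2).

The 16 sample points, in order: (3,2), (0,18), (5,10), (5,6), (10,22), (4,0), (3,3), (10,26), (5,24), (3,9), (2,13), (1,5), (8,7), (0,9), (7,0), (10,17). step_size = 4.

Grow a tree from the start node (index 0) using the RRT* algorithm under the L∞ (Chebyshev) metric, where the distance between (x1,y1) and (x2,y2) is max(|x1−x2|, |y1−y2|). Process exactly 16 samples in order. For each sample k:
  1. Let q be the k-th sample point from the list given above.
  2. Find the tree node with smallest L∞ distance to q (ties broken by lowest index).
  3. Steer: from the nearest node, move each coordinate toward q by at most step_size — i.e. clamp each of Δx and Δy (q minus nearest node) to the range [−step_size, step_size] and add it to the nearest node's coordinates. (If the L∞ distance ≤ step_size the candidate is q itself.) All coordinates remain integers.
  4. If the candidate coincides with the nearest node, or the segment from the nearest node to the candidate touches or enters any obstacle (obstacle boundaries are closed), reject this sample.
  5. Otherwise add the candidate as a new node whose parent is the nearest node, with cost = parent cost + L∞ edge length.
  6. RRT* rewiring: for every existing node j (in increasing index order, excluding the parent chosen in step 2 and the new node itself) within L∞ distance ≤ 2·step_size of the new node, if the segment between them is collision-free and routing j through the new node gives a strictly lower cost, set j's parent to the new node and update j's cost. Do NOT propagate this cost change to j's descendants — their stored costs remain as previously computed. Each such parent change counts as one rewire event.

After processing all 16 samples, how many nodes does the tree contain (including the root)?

Node count: 17

1. q=(3,2) nearest=0 d=2 new=(3,2) → add node 1 parent=0 cost=2
2. q=(0,18) nearest=0 d=16 new=(0,6) → add node 2 parent=0 cost=4
3. q=(5,10) nearest=2 d=5 new=(4,10) → add node 3 parent=2 cost=8
4. q=(5,6) nearest=0 d=4 new=(5,6) → add node 4 parent=0 cost=4
5. q=(10,22) nearest=3 d=12 new=(8,14) → add node 5 parent=3 cost=12
6. q=(4,0) nearest=1 d=2 new=(4,0) → add node 6 parent=1 cost=4
7. q=(3,3) nearest=1 d=1 new=(3,3) → add node 7 parent=1 cost=3
8. q=(10,26) nearest=5 d=12 new=(10,18) → add node 8 parent=5 cost=16
9. q=(5,24) nearest=8 d=6 new=(6,22) → add node 9 parent=8 cost=20
10. q=(3,9) nearest=3 d=1 new=(3,9) → add node 10 parent=3 cost=9
11. q=(2,13) nearest=3 d=3 new=(2,13) → add node 11 parent=3 cost=11
12. q=(1,5) nearest=2 d=1 new=(1,5) → add node 12 parent=2 cost=5
13. q=(8,7) nearest=4 d=3 new=(8,7) → add node 13 parent=4 cost=7
14. q=(0,9) nearest=2 d=3 new=(0,9) → add node 14 parent=2 cost=7
15. q=(7,0) nearest=6 d=3 new=(7,0) → add node 15 parent=6 cost=7
16. q=(10,17) nearest=8 d=1 new=(10,17) → add node 16 parent=8 cost=17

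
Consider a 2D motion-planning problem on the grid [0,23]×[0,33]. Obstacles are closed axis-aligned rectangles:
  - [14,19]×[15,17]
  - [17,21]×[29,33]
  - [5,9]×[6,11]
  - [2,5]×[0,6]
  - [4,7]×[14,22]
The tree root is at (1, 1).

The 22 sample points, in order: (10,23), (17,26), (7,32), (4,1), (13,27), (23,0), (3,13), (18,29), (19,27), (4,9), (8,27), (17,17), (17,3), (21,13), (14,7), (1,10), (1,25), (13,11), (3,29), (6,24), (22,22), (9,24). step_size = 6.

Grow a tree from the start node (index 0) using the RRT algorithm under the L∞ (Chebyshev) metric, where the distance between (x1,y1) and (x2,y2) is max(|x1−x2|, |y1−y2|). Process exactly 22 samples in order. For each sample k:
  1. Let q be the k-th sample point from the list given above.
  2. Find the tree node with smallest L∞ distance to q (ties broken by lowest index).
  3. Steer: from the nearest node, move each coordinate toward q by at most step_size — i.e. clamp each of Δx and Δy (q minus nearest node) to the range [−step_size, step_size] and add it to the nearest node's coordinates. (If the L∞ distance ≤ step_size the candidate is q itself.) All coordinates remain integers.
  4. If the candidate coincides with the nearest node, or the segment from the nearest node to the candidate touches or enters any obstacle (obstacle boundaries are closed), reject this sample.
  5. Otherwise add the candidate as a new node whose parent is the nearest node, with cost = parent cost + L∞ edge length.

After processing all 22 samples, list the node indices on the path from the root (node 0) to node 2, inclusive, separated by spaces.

1. q=(10,23) nearest=0 d=22 new=(7,7) → blocked by [5,9]×[6,11], reject
2. q=(17,26) nearest=0 d=25 new=(7,7) → blocked by [5,9]×[6,11], reject
3. q=(7,32) nearest=0 d=31 new=(7,7) → blocked by [5,9]×[6,11], reject
4. q=(4,1) nearest=0 d=3 new=(4,1) → blocked by [2,5]×[0,6], reject
5. q=(13,27) nearest=0 d=26 new=(7,7) → blocked by [5,9]×[6,11], reject
6. q=(23,0) nearest=0 d=22 new=(7,0) → blocked by [2,5]×[0,6], reject
7. q=(3,13) nearest=0 d=12 new=(3,7) → blocked by [2,5]×[0,6], reject
8. q=(18,29) nearest=0 d=28 new=(7,7) → blocked by [5,9]×[6,11], reject
9. q=(19,27) nearest=0 d=26 new=(7,7) → blocked by [5,9]×[6,11], reject
10. q=(4,9) nearest=0 d=8 new=(4,7) → blocked by [2,5]×[0,6], reject
11. q=(8,27) nearest=0 d=26 new=(7,7) → blocked by [5,9]×[6,11], reject
12. q=(17,17) nearest=0 d=16 new=(7,7) → blocked by [5,9]×[6,11], reject
13. q=(17,3) nearest=0 d=16 new=(7,3) → blocked by [2,5]×[0,6], reject
14. q=(21,13) nearest=0 d=20 new=(7,7) → blocked by [5,9]×[6,11], reject
15. q=(14,7) nearest=0 d=13 new=(7,7) → blocked by [5,9]×[6,11], reject
16. q=(1,10) nearest=0 d=9 new=(1,7) → add node 1 parent=0 cost=6
17. q=(1,25) nearest=1 d=18 new=(1,13) → add node 2 parent=1 cost=12
18. q=(13,11) nearest=0 d=12 new=(7,7) → blocked by [5,9]×[6,11], reject
19. q=(3,29) nearest=2 d=16 new=(3,19) → add node 3 parent=2 cost=18
20. q=(6,24) nearest=3 d=5 new=(6,24) → blocked by [4,7]×[14,22], reject
21. q=(22,22) nearest=3 d=19 new=(9,22) → blocked by [4,7]×[14,22], reject
22. q=(9,24) nearest=3 d=6 new=(9,24) → blocked by [4,7]×[14,22], reject

Path: 0 1 2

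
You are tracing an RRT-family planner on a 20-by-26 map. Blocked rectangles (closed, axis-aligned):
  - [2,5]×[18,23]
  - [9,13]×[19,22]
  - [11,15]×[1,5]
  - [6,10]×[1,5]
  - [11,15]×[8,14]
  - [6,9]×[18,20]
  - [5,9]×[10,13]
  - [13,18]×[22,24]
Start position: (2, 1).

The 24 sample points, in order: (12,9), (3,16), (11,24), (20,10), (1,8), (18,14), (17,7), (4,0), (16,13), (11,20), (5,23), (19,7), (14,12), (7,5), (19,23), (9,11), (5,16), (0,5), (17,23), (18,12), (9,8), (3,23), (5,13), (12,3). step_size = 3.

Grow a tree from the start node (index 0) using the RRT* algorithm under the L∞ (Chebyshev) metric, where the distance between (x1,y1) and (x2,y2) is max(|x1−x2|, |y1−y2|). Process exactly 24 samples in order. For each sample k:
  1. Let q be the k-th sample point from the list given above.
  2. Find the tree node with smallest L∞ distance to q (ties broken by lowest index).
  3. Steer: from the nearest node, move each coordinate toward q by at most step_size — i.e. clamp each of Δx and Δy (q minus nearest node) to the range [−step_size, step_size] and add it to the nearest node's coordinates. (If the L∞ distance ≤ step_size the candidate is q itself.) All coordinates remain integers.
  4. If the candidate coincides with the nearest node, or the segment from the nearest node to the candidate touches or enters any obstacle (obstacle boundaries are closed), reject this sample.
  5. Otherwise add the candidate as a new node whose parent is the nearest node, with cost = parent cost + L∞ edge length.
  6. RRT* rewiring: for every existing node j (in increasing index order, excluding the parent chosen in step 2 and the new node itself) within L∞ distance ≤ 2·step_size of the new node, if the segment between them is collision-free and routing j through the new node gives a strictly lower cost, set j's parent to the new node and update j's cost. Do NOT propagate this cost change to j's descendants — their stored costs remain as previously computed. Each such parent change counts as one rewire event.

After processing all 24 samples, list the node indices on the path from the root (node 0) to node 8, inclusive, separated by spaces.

Path: 0 1 2 3 5 6 8

1. q=(12,9) nearest=0 d=10 new=(5,4) → add node 1 parent=0 cost=3
2. q=(3,16) nearest=1 d=12 new=(3,7) → add node 2 parent=1 cost=6
3. q=(11,24) nearest=2 d=17 new=(6,10) → blocked by [5,9]×[10,13], reject
4. q=(20,10) nearest=1 d=15 new=(8,7) → blocked by [6,10]×[1,5], reject
5. q=(1,8) nearest=2 d=2 new=(1,8) → add node 3 parent=2 cost=8
6. q=(18,14) nearest=1 d=13 new=(8,7) → blocked by [6,10]×[1,5], reject
7. q=(17,7) nearest=1 d=12 new=(8,7) → blocked by [6,10]×[1,5], reject
8. q=(4,0) nearest=0 d=2 new=(4,0) → add node 4 parent=0 cost=2
9. q=(16,13) nearest=1 d=11 new=(8,7) → blocked by [6,10]×[1,5], reject
10. q=(11,20) nearest=3 d=12 new=(4,11) → add node 5 parent=3 cost=11
11. q=(5,23) nearest=5 d=12 new=(5,14) → add node 6 parent=5 cost=14
12. q=(19,7) nearest=1 d=14 new=(8,7) → blocked by [6,10]×[1,5], reject
13. q=(14,12) nearest=1 d=9 new=(8,7) → blocked by [6,10]×[1,5], reject
14. q=(7,5) nearest=1 d=2 new=(7,5) → blocked by [6,10]×[1,5], reject
15. q=(19,23) nearest=6 d=14 new=(8,17) → add node 7 parent=6 cost=17
16. q=(9,11) nearest=6 d=4 new=(8,11) → blocked by [5,9]×[10,13], reject
17. q=(5,16) nearest=6 d=2 new=(5,16) → add node 8 parent=6 cost=16
18. q=(0,5) nearest=2 d=3 new=(0,5) → add node 9 parent=2 cost=9
19. q=(17,23) nearest=7 d=9 new=(11,20) → blocked by [9,13]×[19,22], reject
20. q=(18,12) nearest=7 d=10 new=(11,14) → blocked by [11,15]×[8,14], reject
21. q=(9,8) nearest=1 d=4 new=(8,7) → blocked by [6,10]×[1,5], reject
22. q=(3,23) nearest=7 d=6 new=(5,20) → blocked by [2,5]×[18,23], reject
23. q=(5,13) nearest=6 d=1 new=(5,13) → blocked by [5,9]×[10,13], reject
24. q=(12,3) nearest=1 d=7 new=(8,3) → blocked by [6,10]×[1,5], reject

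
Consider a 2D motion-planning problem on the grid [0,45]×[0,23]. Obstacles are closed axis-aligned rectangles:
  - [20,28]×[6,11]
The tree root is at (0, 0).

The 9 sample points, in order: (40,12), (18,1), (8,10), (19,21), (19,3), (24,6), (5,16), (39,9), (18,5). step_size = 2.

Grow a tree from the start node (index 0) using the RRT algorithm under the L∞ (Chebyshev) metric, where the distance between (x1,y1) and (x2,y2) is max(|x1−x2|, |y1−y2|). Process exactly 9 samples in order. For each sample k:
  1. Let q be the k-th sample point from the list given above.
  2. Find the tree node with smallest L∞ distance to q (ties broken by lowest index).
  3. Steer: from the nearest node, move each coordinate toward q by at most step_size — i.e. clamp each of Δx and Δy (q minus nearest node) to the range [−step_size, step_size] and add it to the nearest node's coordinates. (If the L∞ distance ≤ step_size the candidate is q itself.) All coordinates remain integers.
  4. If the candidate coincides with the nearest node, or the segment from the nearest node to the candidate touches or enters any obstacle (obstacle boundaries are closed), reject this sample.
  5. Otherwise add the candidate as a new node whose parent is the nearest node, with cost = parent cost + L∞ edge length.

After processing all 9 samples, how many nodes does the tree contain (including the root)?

1. q=(40,12) nearest=0 d=40 new=(2,2) → add node 1 parent=0 cost=2
2. q=(18,1) nearest=1 d=16 new=(4,1) → add node 2 parent=1 cost=4
3. q=(8,10) nearest=1 d=8 new=(4,4) → add node 3 parent=1 cost=4
4. q=(19,21) nearest=3 d=17 new=(6,6) → add node 4 parent=3 cost=6
5. q=(19,3) nearest=4 d=13 new=(8,4) → add node 5 parent=4 cost=8
6. q=(24,6) nearest=5 d=16 new=(10,6) → add node 6 parent=5 cost=10
7. q=(5,16) nearest=4 d=10 new=(5,8) → add node 7 parent=4 cost=8
8. q=(39,9) nearest=6 d=29 new=(12,8) → add node 8 parent=6 cost=12
9. q=(18,5) nearest=8 d=6 new=(14,6) → add node 9 parent=8 cost=14

Node count: 10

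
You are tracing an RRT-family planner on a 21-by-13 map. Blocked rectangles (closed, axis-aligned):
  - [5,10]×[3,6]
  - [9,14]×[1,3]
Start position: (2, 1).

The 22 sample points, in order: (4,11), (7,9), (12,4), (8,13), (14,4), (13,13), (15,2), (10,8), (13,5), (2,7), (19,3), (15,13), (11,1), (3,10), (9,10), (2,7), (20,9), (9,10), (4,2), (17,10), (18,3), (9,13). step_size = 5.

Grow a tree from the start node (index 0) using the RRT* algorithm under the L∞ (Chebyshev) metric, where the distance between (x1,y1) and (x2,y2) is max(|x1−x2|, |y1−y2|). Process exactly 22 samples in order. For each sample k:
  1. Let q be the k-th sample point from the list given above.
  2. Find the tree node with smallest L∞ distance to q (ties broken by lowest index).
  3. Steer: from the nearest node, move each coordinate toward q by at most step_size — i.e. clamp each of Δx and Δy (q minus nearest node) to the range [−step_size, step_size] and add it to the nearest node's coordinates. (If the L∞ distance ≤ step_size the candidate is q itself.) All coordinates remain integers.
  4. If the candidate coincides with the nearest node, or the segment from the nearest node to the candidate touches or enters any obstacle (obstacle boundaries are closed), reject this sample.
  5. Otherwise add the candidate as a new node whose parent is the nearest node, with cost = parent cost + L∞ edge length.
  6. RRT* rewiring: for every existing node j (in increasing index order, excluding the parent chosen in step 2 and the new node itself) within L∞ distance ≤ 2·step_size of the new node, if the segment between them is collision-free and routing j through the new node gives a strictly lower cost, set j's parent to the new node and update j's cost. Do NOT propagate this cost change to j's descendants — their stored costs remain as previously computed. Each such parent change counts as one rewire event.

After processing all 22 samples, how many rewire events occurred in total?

1. q=(4,11) nearest=0 d=10 new=(4,6) → add node 1 parent=0 cost=5
2. q=(7,9) nearest=1 d=3 new=(7,9) → add node 2 parent=1 cost=8
3. q=(12,4) nearest=2 d=5 new=(12,4) → blocked by [5,10]×[3,6], reject
4. q=(8,13) nearest=2 d=4 new=(8,13) → add node 3 parent=2 cost=12
5. q=(14,4) nearest=2 d=7 new=(12,4) → blocked by [5,10]×[3,6], reject
6. q=(13,13) nearest=3 d=5 new=(13,13) → add node 4 parent=3 cost=17
7. q=(15,2) nearest=2 d=8 new=(12,4) → blocked by [5,10]×[3,6], reject
8. q=(10,8) nearest=2 d=3 new=(10,8) → add node 5 parent=2 cost=11; rewire 4→5 (16<17)
9. q=(13,5) nearest=5 d=3 new=(13,5) → add node 6 parent=5 cost=14
10. q=(2,7) nearest=1 d=2 new=(2,7) → add node 7 parent=1 cost=7
11. q=(19,3) nearest=6 d=6 new=(18,3) → add node 8 parent=6 cost=19
12. q=(15,13) nearest=4 d=2 new=(15,13) → add node 9 parent=4 cost=18
13. q=(11,1) nearest=6 d=4 new=(11,1) → blocked by [9,14]×[1,3], reject
14. q=(3,10) nearest=7 d=3 new=(3,10) → add node 10 parent=7 cost=10
15. q=(9,10) nearest=2 d=2 new=(9,10) → add node 11 parent=2 cost=10; rewire 4→11 (14<16); rewire 9→11 (16<18)
16. q=(2,7) nearest=7 d=0 → coincident, reject
17. q=(20,9) nearest=9 d=5 new=(20,9) → add node 12 parent=9 cost=21
18. q=(9,10) nearest=11 d=0 → coincident, reject
19. q=(4,2) nearest=0 d=2 new=(4,2) → add node 13 parent=0 cost=2
20. q=(17,10) nearest=9 d=3 new=(17,10) → add node 14 parent=9 cost=19
21. q=(18,3) nearest=8 d=0 → coincident, reject
22. q=(9,13) nearest=3 d=1 new=(9,13) → add node 15 parent=3 cost=13

Rewire events: 3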